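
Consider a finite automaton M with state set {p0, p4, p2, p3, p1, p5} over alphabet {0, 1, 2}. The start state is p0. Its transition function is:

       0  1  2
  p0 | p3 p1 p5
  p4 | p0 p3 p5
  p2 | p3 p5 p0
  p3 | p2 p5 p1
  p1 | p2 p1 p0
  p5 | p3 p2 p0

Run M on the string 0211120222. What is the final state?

p0 → p3 → p1 → p1 → p1 → p1 → p0 → p3 → p1 → p0 → p5

p5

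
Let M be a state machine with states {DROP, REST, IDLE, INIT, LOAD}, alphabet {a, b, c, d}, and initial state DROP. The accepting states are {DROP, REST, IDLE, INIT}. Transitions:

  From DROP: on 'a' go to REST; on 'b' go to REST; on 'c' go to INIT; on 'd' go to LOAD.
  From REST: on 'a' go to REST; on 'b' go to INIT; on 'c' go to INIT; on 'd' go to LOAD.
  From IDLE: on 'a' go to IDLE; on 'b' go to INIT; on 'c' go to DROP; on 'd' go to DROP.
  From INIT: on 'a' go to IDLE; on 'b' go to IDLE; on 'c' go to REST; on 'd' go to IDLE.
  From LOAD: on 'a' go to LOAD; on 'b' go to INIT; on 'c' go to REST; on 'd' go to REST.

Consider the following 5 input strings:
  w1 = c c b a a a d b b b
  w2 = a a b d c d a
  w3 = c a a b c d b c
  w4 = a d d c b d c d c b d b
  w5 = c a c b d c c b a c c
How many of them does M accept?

4

w1: DROP → INIT → REST → INIT → IDLE → IDLE → IDLE → DROP → REST → INIT → IDLE  → end IDLE, accepted
w2: DROP → REST → REST → INIT → IDLE → DROP → LOAD → LOAD  → end LOAD, rejected
w3: DROP → INIT → IDLE → IDLE → INIT → REST → LOAD → INIT → REST  → end REST, accepted
w4: DROP → REST → LOAD → REST → INIT → IDLE → DROP → INIT → IDLE → DROP → REST → LOAD → INIT  → end INIT, accepted
w5: DROP → INIT → IDLE → DROP → REST → LOAD → REST → INIT → IDLE → IDLE → DROP → INIT  → end INIT, accepted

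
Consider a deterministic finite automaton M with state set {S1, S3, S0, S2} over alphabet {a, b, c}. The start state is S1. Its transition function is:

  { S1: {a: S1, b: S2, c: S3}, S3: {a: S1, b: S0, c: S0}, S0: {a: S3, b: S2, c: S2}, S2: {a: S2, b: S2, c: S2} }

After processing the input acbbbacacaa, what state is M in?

Trace: S1 -a-> S1 -c-> S3 -b-> S0 -b-> S2 -b-> S2 -a-> S2 -c-> S2 -a-> S2 -c-> S2 -a-> S2 -a-> S2

S2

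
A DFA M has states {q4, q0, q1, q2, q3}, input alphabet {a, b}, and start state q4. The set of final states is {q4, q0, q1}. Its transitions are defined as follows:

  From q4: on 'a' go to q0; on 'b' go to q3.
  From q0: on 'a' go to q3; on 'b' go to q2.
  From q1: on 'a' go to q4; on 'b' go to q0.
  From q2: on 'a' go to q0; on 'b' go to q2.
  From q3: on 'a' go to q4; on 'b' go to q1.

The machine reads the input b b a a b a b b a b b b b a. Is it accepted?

Trace: q4 -b-> q3 -b-> q1 -a-> q4 -a-> q0 -b-> q2 -a-> q0 -b-> q2 -b-> q2 -a-> q0 -b-> q2 -b-> q2 -b-> q2 -b-> q2 -a-> q0
End state q0 is accepting.

Yes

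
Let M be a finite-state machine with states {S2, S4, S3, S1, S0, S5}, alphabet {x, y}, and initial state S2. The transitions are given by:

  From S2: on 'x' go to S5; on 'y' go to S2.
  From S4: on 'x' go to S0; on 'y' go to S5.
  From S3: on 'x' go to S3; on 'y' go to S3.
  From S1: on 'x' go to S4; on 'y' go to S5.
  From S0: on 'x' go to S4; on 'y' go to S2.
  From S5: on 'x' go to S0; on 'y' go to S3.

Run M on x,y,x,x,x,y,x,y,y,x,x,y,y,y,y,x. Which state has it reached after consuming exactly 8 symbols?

Trace: S2 -x-> S5 -y-> S3 -x-> S3 -x-> S3 -x-> S3 -y-> S3 -x-> S3 -y-> S3
After 8 symbols: S3.

S3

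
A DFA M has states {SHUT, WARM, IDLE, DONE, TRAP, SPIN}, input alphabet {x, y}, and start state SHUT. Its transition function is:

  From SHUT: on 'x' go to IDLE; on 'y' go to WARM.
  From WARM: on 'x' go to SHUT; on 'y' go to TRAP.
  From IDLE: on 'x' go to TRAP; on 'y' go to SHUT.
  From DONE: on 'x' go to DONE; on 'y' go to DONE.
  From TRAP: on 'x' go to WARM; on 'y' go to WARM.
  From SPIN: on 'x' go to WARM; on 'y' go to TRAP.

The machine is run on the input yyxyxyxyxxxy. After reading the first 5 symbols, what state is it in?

WARM

Trace: SHUT -y-> WARM -y-> TRAP -x-> WARM -y-> TRAP -x-> WARM
After 5 symbols: WARM.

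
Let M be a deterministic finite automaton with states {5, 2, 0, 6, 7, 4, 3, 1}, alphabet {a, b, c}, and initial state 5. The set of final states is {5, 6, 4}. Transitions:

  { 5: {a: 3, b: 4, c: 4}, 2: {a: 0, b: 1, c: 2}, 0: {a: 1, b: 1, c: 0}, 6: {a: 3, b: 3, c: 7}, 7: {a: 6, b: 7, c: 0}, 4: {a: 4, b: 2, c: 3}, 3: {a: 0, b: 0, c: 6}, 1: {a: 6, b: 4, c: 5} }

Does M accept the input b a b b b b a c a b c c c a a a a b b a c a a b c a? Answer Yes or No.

No

start at 5
read 'b': 5 → 4
read 'a': 4 → 4
read 'b': 4 → 2
read 'b': 2 → 1
read 'b': 1 → 4
read 'b': 4 → 2
read 'a': 2 → 0
read 'c': 0 → 0
read 'a': 0 → 1
read 'b': 1 → 4
read 'c': 4 → 3
read 'c': 3 → 6
read 'c': 6 → 7
read 'a': 7 → 6
read 'a': 6 → 3
read 'a': 3 → 0
read 'a': 0 → 1
read 'b': 1 → 4
read 'b': 4 → 2
read 'a': 2 → 0
read 'c': 0 → 0
read 'a': 0 → 1
read 'a': 1 → 6
read 'b': 6 → 3
read 'c': 3 → 6
read 'a': 6 → 3
End state 3 is not accepting.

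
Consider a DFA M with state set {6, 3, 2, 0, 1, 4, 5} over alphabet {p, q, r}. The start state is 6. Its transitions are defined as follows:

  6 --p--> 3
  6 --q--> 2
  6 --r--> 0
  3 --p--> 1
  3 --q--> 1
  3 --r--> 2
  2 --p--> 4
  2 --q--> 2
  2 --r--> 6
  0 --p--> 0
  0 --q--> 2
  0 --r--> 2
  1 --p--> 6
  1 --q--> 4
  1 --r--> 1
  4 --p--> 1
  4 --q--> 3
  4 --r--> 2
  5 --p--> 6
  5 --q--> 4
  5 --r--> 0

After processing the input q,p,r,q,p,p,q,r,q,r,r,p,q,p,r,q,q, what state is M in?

2

6 → 2 → 4 → 2 → 2 → 4 → 1 → 4 → 2 → 2 → 6 → 0 → 0 → 2 → 4 → 2 → 2 → 2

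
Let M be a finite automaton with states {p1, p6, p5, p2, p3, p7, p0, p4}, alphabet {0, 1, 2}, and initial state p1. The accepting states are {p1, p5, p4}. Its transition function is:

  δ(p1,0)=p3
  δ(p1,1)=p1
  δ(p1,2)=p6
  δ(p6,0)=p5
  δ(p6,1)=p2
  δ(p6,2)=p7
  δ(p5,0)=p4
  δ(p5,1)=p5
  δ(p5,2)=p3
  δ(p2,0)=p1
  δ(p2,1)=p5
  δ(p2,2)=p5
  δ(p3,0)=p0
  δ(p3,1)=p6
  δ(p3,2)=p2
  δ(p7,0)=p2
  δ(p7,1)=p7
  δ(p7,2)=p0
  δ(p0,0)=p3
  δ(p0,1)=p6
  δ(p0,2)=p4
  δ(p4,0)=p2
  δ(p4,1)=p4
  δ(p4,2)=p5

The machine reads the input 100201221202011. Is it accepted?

Yes

Trace: p1 -1-> p1 -0-> p3 -0-> p0 -2-> p4 -0-> p2 -1-> p5 -2-> p3 -2-> p2 -1-> p5 -2-> p3 -0-> p0 -2-> p4 -0-> p2 -1-> p5 -1-> p5
End state p5 is accepting.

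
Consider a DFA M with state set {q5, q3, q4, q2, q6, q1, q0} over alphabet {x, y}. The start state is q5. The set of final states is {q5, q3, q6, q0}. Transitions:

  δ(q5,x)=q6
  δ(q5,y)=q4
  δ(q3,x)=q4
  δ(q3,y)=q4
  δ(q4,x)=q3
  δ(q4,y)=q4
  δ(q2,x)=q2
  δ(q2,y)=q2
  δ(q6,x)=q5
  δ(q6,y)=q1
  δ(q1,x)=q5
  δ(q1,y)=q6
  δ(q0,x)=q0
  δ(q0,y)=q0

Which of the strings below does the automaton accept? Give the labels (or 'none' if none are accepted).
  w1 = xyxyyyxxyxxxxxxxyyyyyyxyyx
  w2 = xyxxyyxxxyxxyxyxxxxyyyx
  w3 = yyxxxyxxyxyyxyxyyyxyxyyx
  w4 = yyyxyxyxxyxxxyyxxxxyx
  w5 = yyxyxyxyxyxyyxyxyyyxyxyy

w1:
  start at q5
  read 'x': q5 → q6
  read 'y': q6 → q1
  read 'x': q1 → q5
  read 'y': q5 → q4
  read 'y': q4 → q4
  read 'y': q4 → q4
  read 'x': q4 → q3
  read 'x': q3 → q4
  read 'y': q4 → q4
  read 'x': q4 → q3
  read 'x': q3 → q4
  read 'x': q4 → q3
  read 'x': q3 → q4
  read 'x': q4 → q3
  read 'x': q3 → q4
  read 'x': q4 → q3
  read 'y': q3 → q4
  read 'y': q4 → q4
  read 'y': q4 → q4
  read 'y': q4 → q4
  read 'y': q4 → q4
  read 'y': q4 → q4
  read 'x': q4 → q3
  read 'y': q3 → q4
  read 'y': q4 → q4
  read 'x': q4 → q3
  end q3, accepted
w2:
  start at q5
  read 'x': q5 → q6
  read 'y': q6 → q1
  read 'x': q1 → q5
  read 'x': q5 → q6
  read 'y': q6 → q1
  read 'y': q1 → q6
  read 'x': q6 → q5
  read 'x': q5 → q6
  read 'x': q6 → q5
  read 'y': q5 → q4
  read 'x': q4 → q3
  read 'x': q3 → q4
  read 'y': q4 → q4
  read 'x': q4 → q3
  read 'y': q3 → q4
  read 'x': q4 → q3
  read 'x': q3 → q4
  read 'x': q4 → q3
  read 'x': q3 → q4
  read 'y': q4 → q4
  read 'y': q4 → q4
  read 'y': q4 → q4
  read 'x': q4 → q3
  end q3, accepted
w3:
  start at q5
  read 'y': q5 → q4
  read 'y': q4 → q4
  read 'x': q4 → q3
  read 'x': q3 → q4
  read 'x': q4 → q3
  read 'y': q3 → q4
  read 'x': q4 → q3
  read 'x': q3 → q4
  read 'y': q4 → q4
  read 'x': q4 → q3
  read 'y': q3 → q4
  read 'y': q4 → q4
  read 'x': q4 → q3
  read 'y': q3 → q4
  read 'x': q4 → q3
  read 'y': q3 → q4
  read 'y': q4 → q4
  read 'y': q4 → q4
  read 'x': q4 → q3
  read 'y': q3 → q4
  read 'x': q4 → q3
  read 'y': q3 → q4
  read 'y': q4 → q4
  read 'x': q4 → q3
  end q3, accepted
w4:
  start at q5
  read 'y': q5 → q4
  read 'y': q4 → q4
  read 'y': q4 → q4
  read 'x': q4 → q3
  read 'y': q3 → q4
  read 'x': q4 → q3
  read 'y': q3 → q4
  read 'x': q4 → q3
  read 'x': q3 → q4
  read 'y': q4 → q4
  read 'x': q4 → q3
  read 'x': q3 → q4
  read 'x': q4 → q3
  read 'y': q3 → q4
  read 'y': q4 → q4
  read 'x': q4 → q3
  read 'x': q3 → q4
  read 'x': q4 → q3
  read 'x': q3 → q4
  read 'y': q4 → q4
  read 'x': q4 → q3
  end q3, accepted
w5:
  start at q5
  read 'y': q5 → q4
  read 'y': q4 → q4
  read 'x': q4 → q3
  read 'y': q3 → q4
  read 'x': q4 → q3
  read 'y': q3 → q4
  read 'x': q4 → q3
  read 'y': q3 → q4
  read 'x': q4 → q3
  read 'y': q3 → q4
  read 'x': q4 → q3
  read 'y': q3 → q4
  read 'y': q4 → q4
  read 'x': q4 → q3
  read 'y': q3 → q4
  read 'x': q4 → q3
  read 'y': q3 → q4
  read 'y': q4 → q4
  read 'y': q4 → q4
  read 'x': q4 → q3
  read 'y': q3 → q4
  read 'x': q4 → q3
  read 'y': q3 → q4
  read 'y': q4 → q4
  end q4, rejected

w1, w2, w3, w4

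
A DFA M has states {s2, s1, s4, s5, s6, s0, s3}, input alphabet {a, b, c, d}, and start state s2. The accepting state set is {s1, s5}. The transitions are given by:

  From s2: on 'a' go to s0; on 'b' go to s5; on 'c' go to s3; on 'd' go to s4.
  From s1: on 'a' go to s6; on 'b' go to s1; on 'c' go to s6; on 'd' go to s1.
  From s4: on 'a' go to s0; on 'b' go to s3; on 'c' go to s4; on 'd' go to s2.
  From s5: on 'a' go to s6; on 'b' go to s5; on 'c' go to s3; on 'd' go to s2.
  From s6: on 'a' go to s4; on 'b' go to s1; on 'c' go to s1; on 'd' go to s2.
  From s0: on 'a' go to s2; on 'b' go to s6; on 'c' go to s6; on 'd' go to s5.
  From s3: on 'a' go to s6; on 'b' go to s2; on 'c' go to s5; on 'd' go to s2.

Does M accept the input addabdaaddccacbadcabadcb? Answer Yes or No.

No

Trace: s2 -a-> s0 -d-> s5 -d-> s2 -a-> s0 -b-> s6 -d-> s2 -a-> s0 -a-> s2 -d-> s4 -d-> s2 -c-> s3 -c-> s5 -a-> s6 -c-> s1 -b-> s1 -a-> s6 -d-> s2 -c-> s3 -a-> s6 -b-> s1 -a-> s6 -d-> s2 -c-> s3 -b-> s2
End state s2 is not accepting.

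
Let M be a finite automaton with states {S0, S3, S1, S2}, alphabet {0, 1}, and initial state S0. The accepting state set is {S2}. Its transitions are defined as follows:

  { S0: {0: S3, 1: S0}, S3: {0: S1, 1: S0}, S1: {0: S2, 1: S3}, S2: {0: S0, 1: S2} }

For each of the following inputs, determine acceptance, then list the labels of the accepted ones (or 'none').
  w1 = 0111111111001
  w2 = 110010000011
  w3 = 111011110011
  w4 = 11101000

w1: S0 → S3 → S0 → S0 → S0 → S0 → S0 → S0 → S0 → S0 → S0 → S3 → S1 → S3  → end S3, rejected
w2: S0 → S0 → S0 → S3 → S1 → S3 → S1 → S2 → S0 → S3 → S1 → S3 → S0  → end S0, rejected
w3: S0 → S0 → S0 → S0 → S3 → S0 → S0 → S0 → S0 → S3 → S1 → S3 → S0  → end S0, rejected
w4: S0 → S0 → S0 → S0 → S3 → S0 → S3 → S1 → S2  → end S2, accepted

w4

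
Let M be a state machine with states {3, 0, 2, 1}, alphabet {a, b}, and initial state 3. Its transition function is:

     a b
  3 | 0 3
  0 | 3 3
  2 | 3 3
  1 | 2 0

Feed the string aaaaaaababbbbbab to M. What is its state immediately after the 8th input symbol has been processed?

Trace: 3 -a-> 0 -a-> 3 -a-> 0 -a-> 3 -a-> 0 -a-> 3 -a-> 0 -b-> 3
After 8 symbols: 3.

3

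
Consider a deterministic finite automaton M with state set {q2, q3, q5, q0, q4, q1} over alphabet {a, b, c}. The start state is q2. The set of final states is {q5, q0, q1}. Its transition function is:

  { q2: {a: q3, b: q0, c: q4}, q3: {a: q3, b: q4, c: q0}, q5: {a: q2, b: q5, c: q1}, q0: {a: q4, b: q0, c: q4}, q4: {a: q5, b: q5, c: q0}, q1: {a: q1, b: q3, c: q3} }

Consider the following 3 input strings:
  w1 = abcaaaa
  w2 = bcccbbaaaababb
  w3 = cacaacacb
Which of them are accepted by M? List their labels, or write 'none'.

w1:
  start at q2
  read 'a': q2 → q3
  read 'b': q3 → q4
  read 'c': q4 → q0
  read 'a': q0 → q4
  read 'a': q4 → q5
  read 'a': q5 → q2
  read 'a': q2 → q3
  end q3, rejected
w2:
  start at q2
  read 'b': q2 → q0
  read 'c': q0 → q4
  read 'c': q4 → q0
  read 'c': q0 → q4
  read 'b': q4 → q5
  read 'b': q5 → q5
  read 'a': q5 → q2
  read 'a': q2 → q3
  read 'a': q3 → q3
  read 'a': q3 → q3
  read 'b': q3 → q4
  read 'a': q4 → q5
  read 'b': q5 → q5
  read 'b': q5 → q5
  end q5, accepted
w3:
  start at q2
  read 'c': q2 → q4
  read 'a': q4 → q5
  read 'c': q5 → q1
  read 'a': q1 → q1
  read 'a': q1 → q1
  read 'c': q1 → q3
  read 'a': q3 → q3
  read 'c': q3 → q0
  read 'b': q0 → q0
  end q0, accepted

w2, w3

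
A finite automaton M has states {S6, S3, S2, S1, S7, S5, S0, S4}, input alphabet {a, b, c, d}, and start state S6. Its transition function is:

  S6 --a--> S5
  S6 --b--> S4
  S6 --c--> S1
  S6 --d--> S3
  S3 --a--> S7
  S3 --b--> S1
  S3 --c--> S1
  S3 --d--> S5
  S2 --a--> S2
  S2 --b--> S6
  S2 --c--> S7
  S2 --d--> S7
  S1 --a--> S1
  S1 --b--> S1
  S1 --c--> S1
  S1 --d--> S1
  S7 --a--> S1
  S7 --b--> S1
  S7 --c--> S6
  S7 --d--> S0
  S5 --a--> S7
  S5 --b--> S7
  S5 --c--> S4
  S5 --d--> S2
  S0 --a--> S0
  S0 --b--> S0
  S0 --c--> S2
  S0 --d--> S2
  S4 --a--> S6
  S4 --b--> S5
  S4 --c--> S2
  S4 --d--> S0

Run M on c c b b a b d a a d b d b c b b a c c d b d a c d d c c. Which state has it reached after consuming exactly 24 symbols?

S6 → S1 → S1 → S1 → S1 → S1 → S1 → S1 → S1 → S1 → S1 → S1 → S1 → S1 → S1 → S1 → S1 → S1 → S1 → S1 → S1 → S1 → S1 → S1 → S1
After 24 symbols: S1.

S1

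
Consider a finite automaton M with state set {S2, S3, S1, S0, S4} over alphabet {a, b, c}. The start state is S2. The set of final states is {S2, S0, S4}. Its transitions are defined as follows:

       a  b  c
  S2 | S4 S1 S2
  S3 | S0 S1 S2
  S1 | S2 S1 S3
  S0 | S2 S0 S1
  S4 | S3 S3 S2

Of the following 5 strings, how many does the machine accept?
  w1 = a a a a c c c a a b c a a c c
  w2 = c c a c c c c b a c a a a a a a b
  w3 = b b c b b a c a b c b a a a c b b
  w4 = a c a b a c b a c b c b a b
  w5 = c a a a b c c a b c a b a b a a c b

w1: S2 → S4 → S3 → S0 → S2 → S2 → S2 → S2 → S4 → S3 → S1 → S3 → S0 → S2 → S2 → S2  → end S2, accepted
w2: S2 → S2 → S2 → S4 → S2 → S2 → S2 → S2 → S1 → S2 → S2 → S4 → S3 → S0 → S2 → S4 → S3 → S1  → end S1, rejected
w3: S2 → S1 → S1 → S3 → S1 → S1 → S2 → S2 → S4 → S3 → S2 → S1 → S2 → S4 → S3 → S2 → S1 → S1  → end S1, rejected
w4: S2 → S4 → S2 → S4 → S3 → S0 → S1 → S1 → S2 → S2 → S1 → S3 → S1 → S2 → S1  → end S1, rejected
w5: S2 → S2 → S4 → S3 → S0 → S0 → S1 → S3 → S0 → S0 → S1 → S2 → S1 → S2 → S1 → S2 → S4 → S2 → S1  → end S1, rejected

1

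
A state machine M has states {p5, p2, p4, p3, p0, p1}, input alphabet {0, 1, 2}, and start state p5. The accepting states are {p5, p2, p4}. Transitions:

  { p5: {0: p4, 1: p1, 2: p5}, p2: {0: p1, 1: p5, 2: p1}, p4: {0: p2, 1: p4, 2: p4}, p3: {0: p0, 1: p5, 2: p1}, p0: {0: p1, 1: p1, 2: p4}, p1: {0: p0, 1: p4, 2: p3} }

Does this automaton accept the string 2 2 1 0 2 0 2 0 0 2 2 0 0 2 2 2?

Trace: p5 -2-> p5 -2-> p5 -1-> p1 -0-> p0 -2-> p4 -0-> p2 -2-> p1 -0-> p0 -0-> p1 -2-> p3 -2-> p1 -0-> p0 -0-> p1 -2-> p3 -2-> p1 -2-> p3
End state p3 is not accepting.

No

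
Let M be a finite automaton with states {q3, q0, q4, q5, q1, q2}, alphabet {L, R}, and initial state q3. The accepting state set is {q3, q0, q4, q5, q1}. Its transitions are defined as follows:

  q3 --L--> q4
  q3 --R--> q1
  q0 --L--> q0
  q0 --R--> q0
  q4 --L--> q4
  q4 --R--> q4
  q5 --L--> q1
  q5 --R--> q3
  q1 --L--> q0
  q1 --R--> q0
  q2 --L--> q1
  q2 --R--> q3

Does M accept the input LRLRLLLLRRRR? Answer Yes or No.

start at q3
read 'L': q3 → q4
read 'R': q4 → q4
read 'L': q4 → q4
read 'R': q4 → q4
read 'L': q4 → q4
read 'L': q4 → q4
read 'L': q4 → q4
read 'L': q4 → q4
read 'R': q4 → q4
read 'R': q4 → q4
read 'R': q4 → q4
read 'R': q4 → q4
End state q4 is accepting.

Yes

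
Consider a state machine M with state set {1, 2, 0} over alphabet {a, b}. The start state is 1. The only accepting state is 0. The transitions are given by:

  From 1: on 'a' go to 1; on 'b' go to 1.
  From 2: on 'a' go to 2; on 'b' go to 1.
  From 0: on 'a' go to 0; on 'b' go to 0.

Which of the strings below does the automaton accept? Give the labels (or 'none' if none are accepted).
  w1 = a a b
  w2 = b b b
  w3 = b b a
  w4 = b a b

w1:
  start at 1
  read 'a': 1 → 1
  read 'a': 1 → 1
  read 'b': 1 → 1
  end 1, rejected
w2:
  start at 1
  read 'b': 1 → 1
  read 'b': 1 → 1
  read 'b': 1 → 1
  end 1, rejected
w3:
  start at 1
  read 'b': 1 → 1
  read 'b': 1 → 1
  read 'a': 1 → 1
  end 1, rejected
w4:
  start at 1
  read 'b': 1 → 1
  read 'a': 1 → 1
  read 'b': 1 → 1
  end 1, rejected

none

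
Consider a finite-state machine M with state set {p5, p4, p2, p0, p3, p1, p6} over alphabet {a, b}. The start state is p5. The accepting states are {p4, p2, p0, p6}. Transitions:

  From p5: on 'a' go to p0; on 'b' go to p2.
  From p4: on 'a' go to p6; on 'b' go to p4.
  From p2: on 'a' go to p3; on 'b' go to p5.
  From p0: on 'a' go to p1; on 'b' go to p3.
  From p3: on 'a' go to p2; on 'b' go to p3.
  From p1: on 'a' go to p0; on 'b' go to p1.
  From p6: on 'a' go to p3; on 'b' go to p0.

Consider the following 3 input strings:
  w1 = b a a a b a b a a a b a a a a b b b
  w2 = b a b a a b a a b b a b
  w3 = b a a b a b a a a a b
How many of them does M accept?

w1:
  start at p5
  read 'b': p5 → p2
  read 'a': p2 → p3
  read 'a': p3 → p2
  read 'a': p2 → p3
  read 'b': p3 → p3
  read 'a': p3 → p2
  read 'b': p2 → p5
  read 'a': p5 → p0
  read 'a': p0 → p1
  read 'a': p1 → p0
  read 'b': p0 → p3
  read 'a': p3 → p2
  read 'a': p2 → p3
  read 'a': p3 → p2
  read 'a': p2 → p3
  read 'b': p3 → p3
  read 'b': p3 → p3
  read 'b': p3 → p3
  end p3, rejected
w2:
  start at p5
  read 'b': p5 → p2
  read 'a': p2 → p3
  read 'b': p3 → p3
  read 'a': p3 → p2
  read 'a': p2 → p3
  read 'b': p3 → p3
  read 'a': p3 → p2
  read 'a': p2 → p3
  read 'b': p3 → p3
  read 'b': p3 → p3
  read 'a': p3 → p2
  read 'b': p2 → p5
  end p5, rejected
w3:
  start at p5
  read 'b': p5 → p2
  read 'a': p2 → p3
  read 'a': p3 → p2
  read 'b': p2 → p5
  read 'a': p5 → p0
  read 'b': p0 → p3
  read 'a': p3 → p2
  read 'a': p2 → p3
  read 'a': p3 → p2
  read 'a': p2 → p3
  read 'b': p3 → p3
  end p3, rejected

0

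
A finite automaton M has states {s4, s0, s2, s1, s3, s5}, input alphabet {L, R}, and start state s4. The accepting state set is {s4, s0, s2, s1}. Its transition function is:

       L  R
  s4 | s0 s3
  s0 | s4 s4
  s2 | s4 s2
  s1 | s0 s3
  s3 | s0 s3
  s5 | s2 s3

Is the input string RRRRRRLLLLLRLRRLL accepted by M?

start at s4
read 'R': s4 → s3
read 'R': s3 → s3
read 'R': s3 → s3
read 'R': s3 → s3
read 'R': s3 → s3
read 'R': s3 → s3
read 'L': s3 → s0
read 'L': s0 → s4
read 'L': s4 → s0
read 'L': s0 → s4
read 'L': s4 → s0
read 'R': s0 → s4
read 'L': s4 → s0
read 'R': s0 → s4
read 'R': s4 → s3
read 'L': s3 → s0
read 'L': s0 → s4
End state s4 is accepting.

Yes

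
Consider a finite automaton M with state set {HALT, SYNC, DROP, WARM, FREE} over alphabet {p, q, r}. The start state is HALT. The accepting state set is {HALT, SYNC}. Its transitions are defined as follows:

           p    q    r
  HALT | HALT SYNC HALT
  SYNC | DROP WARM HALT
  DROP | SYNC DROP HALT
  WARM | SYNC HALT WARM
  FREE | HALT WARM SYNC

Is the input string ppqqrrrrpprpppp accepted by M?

Yes

start at HALT
read 'p': HALT → HALT
read 'p': HALT → HALT
read 'q': HALT → SYNC
read 'q': SYNC → WARM
read 'r': WARM → WARM
read 'r': WARM → WARM
read 'r': WARM → WARM
read 'r': WARM → WARM
read 'p': WARM → SYNC
read 'p': SYNC → DROP
read 'r': DROP → HALT
read 'p': HALT → HALT
read 'p': HALT → HALT
read 'p': HALT → HALT
read 'p': HALT → HALT
End state HALT is accepting.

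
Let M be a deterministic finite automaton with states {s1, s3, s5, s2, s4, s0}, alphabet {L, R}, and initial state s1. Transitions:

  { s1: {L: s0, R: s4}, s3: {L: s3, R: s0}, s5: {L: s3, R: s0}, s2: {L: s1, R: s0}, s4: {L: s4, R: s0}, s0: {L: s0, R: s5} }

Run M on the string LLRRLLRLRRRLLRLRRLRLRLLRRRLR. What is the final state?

s5

Trace: s1 -L-> s0 -L-> s0 -R-> s5 -R-> s0 -L-> s0 -L-> s0 -R-> s5 -L-> s3 -R-> s0 -R-> s5 -R-> s0 -L-> s0 -L-> s0 -R-> s5 -L-> s3 -R-> s0 -R-> s5 -L-> s3 -R-> s0 -L-> s0 -R-> s5 -L-> s3 -L-> s3 -R-> s0 -R-> s5 -R-> s0 -L-> s0 -R-> s5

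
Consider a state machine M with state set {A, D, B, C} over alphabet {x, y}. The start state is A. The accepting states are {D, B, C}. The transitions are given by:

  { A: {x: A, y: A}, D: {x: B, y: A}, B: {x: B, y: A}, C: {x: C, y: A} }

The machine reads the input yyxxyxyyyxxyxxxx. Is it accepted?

No

Trace: A -y-> A -y-> A -x-> A -x-> A -y-> A -x-> A -y-> A -y-> A -y-> A -x-> A -x-> A -y-> A -x-> A -x-> A -x-> A -x-> A
End state A is not accepting.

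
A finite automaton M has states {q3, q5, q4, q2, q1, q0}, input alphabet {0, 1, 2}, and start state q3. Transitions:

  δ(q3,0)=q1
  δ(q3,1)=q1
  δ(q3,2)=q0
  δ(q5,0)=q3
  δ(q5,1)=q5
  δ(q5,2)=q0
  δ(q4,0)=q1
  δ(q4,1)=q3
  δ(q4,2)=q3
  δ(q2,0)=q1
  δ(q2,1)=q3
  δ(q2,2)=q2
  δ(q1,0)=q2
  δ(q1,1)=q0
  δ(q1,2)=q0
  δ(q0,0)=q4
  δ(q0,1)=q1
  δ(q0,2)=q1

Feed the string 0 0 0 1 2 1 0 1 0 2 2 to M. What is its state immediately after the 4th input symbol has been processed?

Trace: q3 -0-> q1 -0-> q2 -0-> q1 -1-> q0
After 4 symbols: q0.

q0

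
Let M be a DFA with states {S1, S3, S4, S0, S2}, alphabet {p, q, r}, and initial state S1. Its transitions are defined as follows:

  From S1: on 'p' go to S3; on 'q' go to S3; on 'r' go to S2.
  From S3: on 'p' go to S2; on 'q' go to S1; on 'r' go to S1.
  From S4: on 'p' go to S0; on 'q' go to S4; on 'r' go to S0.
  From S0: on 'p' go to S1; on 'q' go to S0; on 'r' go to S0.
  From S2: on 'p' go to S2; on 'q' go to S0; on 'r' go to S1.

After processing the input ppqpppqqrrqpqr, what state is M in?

S1

S1 → S3 → S2 → S0 → S1 → S3 → S2 → S0 → S0 → S0 → S0 → S0 → S1 → S3 → S1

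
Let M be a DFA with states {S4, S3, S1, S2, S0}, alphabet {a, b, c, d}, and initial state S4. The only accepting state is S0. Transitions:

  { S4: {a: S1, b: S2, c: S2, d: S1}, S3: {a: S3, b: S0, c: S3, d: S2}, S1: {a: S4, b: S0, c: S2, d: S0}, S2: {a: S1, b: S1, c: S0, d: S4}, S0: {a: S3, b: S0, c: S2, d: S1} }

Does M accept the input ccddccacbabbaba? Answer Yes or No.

No

Trace: S4 -c-> S2 -c-> S0 -d-> S1 -d-> S0 -c-> S2 -c-> S0 -a-> S3 -c-> S3 -b-> S0 -a-> S3 -b-> S0 -b-> S0 -a-> S3 -b-> S0 -a-> S3
End state S3 is not accepting.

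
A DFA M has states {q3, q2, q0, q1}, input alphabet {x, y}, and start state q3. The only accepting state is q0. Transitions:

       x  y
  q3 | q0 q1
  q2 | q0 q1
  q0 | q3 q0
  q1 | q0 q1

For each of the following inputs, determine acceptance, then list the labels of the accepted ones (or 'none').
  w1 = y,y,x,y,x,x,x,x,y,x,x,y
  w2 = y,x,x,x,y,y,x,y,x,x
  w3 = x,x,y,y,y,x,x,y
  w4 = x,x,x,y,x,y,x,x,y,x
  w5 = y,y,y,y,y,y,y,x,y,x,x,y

w1: q3 → q1 → q1 → q0 → q0 → q3 → q0 → q3 → q0 → q0 → q3 → q0 → q0  → end q0, accepted
w2: q3 → q1 → q0 → q3 → q0 → q0 → q0 → q3 → q1 → q0 → q3  → end q3, rejected
w3: q3 → q0 → q3 → q1 → q1 → q1 → q0 → q3 → q1  → end q1, rejected
w4: q3 → q0 → q3 → q0 → q0 → q3 → q1 → q0 → q3 → q1 → q0  → end q0, accepted
w5: q3 → q1 → q1 → q1 → q1 → q1 → q1 → q1 → q0 → q0 → q3 → q0 → q0  → end q0, accepted

w1, w4, w5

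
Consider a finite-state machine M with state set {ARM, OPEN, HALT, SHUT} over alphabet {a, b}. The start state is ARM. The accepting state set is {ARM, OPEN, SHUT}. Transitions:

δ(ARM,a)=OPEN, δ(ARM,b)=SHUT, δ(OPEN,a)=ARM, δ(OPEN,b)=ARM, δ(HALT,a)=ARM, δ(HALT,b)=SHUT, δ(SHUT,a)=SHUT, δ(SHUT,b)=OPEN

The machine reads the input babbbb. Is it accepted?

start at ARM
read 'b': ARM → SHUT
read 'a': SHUT → SHUT
read 'b': SHUT → OPEN
read 'b': OPEN → ARM
read 'b': ARM → SHUT
read 'b': SHUT → OPEN
End state OPEN is accepting.

Yes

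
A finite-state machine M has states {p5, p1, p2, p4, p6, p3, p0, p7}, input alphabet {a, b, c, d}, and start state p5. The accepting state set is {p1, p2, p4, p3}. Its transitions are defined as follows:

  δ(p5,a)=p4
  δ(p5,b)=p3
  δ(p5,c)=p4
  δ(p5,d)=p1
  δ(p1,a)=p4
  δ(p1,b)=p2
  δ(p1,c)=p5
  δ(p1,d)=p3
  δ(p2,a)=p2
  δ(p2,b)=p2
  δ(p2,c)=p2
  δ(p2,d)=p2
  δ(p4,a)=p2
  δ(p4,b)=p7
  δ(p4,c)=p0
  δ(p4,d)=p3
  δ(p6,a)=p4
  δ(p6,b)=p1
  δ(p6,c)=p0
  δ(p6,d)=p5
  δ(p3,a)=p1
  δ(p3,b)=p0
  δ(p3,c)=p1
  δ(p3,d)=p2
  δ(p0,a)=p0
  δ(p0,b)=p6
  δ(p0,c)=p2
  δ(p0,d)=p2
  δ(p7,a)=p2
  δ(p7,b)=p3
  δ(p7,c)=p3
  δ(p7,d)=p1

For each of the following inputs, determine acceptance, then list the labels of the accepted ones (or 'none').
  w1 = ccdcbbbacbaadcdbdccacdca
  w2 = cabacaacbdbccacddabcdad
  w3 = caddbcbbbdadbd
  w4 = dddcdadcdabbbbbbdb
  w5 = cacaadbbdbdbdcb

w1, w2, w3, w4, w5

w1:
  start at p5
  read 'c': p5 → p4
  read 'c': p4 → p0
  read 'd': p0 → p2
  read 'c': p2 → p2
  read 'b': p2 → p2
  read 'b': p2 → p2
  read 'b': p2 → p2
  read 'a': p2 → p2
  read 'c': p2 → p2
  read 'b': p2 → p2
  read 'a': p2 → p2
  read 'a': p2 → p2
  read 'd': p2 → p2
  read 'c': p2 → p2
  read 'd': p2 → p2
  read 'b': p2 → p2
  read 'd': p2 → p2
  read 'c': p2 → p2
  read 'c': p2 → p2
  read 'a': p2 → p2
  read 'c': p2 → p2
  read 'd': p2 → p2
  read 'c': p2 → p2
  read 'a': p2 → p2
  end p2, accepted
w2:
  start at p5
  read 'c': p5 → p4
  read 'a': p4 → p2
  read 'b': p2 → p2
  read 'a': p2 → p2
  read 'c': p2 → p2
  read 'a': p2 → p2
  read 'a': p2 → p2
  read 'c': p2 → p2
  read 'b': p2 → p2
  read 'd': p2 → p2
  read 'b': p2 → p2
  read 'c': p2 → p2
  read 'c': p2 → p2
  read 'a': p2 → p2
  read 'c': p2 → p2
  read 'd': p2 → p2
  read 'd': p2 → p2
  read 'a': p2 → p2
  read 'b': p2 → p2
  read 'c': p2 → p2
  read 'd': p2 → p2
  read 'a': p2 → p2
  read 'd': p2 → p2
  end p2, accepted
w3:
  start at p5
  read 'c': p5 → p4
  read 'a': p4 → p2
  read 'd': p2 → p2
  read 'd': p2 → p2
  read 'b': p2 → p2
  read 'c': p2 → p2
  read 'b': p2 → p2
  read 'b': p2 → p2
  read 'b': p2 → p2
  read 'd': p2 → p2
  read 'a': p2 → p2
  read 'd': p2 → p2
  read 'b': p2 → p2
  read 'd': p2 → p2
  end p2, accepted
w4:
  start at p5
  read 'd': p5 → p1
  read 'd': p1 → p3
  read 'd': p3 → p2
  read 'c': p2 → p2
  read 'd': p2 → p2
  read 'a': p2 → p2
  read 'd': p2 → p2
  read 'c': p2 → p2
  read 'd': p2 → p2
  read 'a': p2 → p2
  read 'b': p2 → p2
  read 'b': p2 → p2
  read 'b': p2 → p2
  read 'b': p2 → p2
  read 'b': p2 → p2
  read 'b': p2 → p2
  read 'd': p2 → p2
  read 'b': p2 → p2
  end p2, accepted
w5:
  start at p5
  read 'c': p5 → p4
  read 'a': p4 → p2
  read 'c': p2 → p2
  read 'a': p2 → p2
  read 'a': p2 → p2
  read 'd': p2 → p2
  read 'b': p2 → p2
  read 'b': p2 → p2
  read 'd': p2 → p2
  read 'b': p2 → p2
  read 'd': p2 → p2
  read 'b': p2 → p2
  read 'd': p2 → p2
  read 'c': p2 → p2
  read 'b': p2 → p2
  end p2, accepted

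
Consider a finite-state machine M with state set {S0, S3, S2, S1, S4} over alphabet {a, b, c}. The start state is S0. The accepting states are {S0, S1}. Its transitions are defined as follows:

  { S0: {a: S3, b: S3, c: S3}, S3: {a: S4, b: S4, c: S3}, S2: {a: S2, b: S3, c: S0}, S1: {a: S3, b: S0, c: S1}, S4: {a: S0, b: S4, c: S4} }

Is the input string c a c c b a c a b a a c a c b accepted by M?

No

S0 → S3 → S4 → S4 → S4 → S4 → S0 → S3 → S4 → S4 → S0 → S3 → S3 → S4 → S4 → S4
End state S4 is not accepting.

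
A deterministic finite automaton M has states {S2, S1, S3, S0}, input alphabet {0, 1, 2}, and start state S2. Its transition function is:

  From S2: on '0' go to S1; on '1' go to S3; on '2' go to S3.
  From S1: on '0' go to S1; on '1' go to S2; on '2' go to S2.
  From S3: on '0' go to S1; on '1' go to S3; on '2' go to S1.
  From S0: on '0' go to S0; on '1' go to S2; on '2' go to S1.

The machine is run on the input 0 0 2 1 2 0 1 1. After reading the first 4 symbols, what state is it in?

Trace: S2 -0-> S1 -0-> S1 -2-> S2 -1-> S3
After 4 symbols: S3.

S3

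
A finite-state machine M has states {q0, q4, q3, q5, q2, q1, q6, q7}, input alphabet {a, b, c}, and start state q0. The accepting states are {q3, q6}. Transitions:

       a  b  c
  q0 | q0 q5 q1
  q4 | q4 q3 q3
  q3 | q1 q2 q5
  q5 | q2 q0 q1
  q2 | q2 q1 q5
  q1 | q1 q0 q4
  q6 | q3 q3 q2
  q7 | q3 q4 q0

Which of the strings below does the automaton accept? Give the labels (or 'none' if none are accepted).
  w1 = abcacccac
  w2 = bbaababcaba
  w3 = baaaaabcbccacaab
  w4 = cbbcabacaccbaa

w1: q0 → q0 → q5 → q1 → q1 → q4 → q3 → q5 → q2 → q5  → end q5, rejected
w2: q0 → q5 → q0 → q0 → q0 → q5 → q2 → q1 → q4 → q4 → q3 → q1  → end q1, rejected
w3: q0 → q5 → q2 → q2 → q2 → q2 → q2 → q1 → q4 → q3 → q5 → q1 → q1 → q4 → q4 → q4 → q3  → end q3, accepted
w4: q0 → q1 → q0 → q5 → q1 → q1 → q0 → q0 → q1 → q1 → q4 → q3 → q2 → q2 → q2  → end q2, rejected

w3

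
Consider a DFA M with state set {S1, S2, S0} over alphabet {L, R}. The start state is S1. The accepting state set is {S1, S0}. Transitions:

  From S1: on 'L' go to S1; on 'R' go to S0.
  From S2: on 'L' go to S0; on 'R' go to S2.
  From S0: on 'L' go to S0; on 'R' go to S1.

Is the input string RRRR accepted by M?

Trace: S1 -R-> S0 -R-> S1 -R-> S0 -R-> S1
End state S1 is accepting.

Yes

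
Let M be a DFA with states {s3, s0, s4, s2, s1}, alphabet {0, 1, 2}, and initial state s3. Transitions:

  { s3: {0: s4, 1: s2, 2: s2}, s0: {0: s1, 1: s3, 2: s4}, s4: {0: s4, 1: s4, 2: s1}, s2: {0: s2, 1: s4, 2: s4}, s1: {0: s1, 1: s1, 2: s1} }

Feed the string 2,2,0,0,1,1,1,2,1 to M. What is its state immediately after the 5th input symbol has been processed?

Trace: s3 -2-> s2 -2-> s4 -0-> s4 -0-> s4 -1-> s4
After 5 symbols: s4.

s4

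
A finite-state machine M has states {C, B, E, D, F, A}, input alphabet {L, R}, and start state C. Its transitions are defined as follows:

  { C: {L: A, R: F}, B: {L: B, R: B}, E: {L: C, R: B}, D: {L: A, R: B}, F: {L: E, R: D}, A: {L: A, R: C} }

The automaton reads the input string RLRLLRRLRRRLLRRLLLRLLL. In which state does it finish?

B

start at C
read 'R': C → F
read 'L': F → E
read 'R': E → B
read 'L': B → B
read 'L': B → B
read 'R': B → B
read 'R': B → B
read 'L': B → B
read 'R': B → B
read 'R': B → B
read 'R': B → B
read 'L': B → B
read 'L': B → B
read 'R': B → B
read 'R': B → B
read 'L': B → B
read 'L': B → B
read 'L': B → B
read 'R': B → B
read 'L': B → B
read 'L': B → B
read 'L': B → B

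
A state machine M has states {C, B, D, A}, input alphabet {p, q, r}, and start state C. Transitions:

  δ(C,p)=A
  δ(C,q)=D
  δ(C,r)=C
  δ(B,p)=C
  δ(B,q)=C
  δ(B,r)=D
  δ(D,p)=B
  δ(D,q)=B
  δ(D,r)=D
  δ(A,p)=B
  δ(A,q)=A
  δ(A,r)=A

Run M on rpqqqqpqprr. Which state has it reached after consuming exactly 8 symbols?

C → C → A → A → A → A → A → B → C
After 8 symbols: C.

C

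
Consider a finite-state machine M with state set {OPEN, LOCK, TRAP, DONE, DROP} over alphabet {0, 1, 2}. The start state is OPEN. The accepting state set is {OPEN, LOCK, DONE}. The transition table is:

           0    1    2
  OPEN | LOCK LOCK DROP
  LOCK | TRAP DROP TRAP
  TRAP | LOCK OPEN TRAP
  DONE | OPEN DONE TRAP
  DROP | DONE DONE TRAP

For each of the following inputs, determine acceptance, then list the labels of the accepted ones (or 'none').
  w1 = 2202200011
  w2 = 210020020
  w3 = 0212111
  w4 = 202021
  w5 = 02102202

w1: OPEN → DROP → TRAP → LOCK → TRAP → TRAP → LOCK → TRAP → LOCK → DROP → DONE  → end DONE, accepted
w2: OPEN → DROP → DONE → OPEN → LOCK → TRAP → LOCK → TRAP → TRAP → LOCK  → end LOCK, accepted
w3: OPEN → LOCK → TRAP → OPEN → DROP → DONE → DONE → DONE  → end DONE, accepted
w4: OPEN → DROP → DONE → TRAP → LOCK → TRAP → OPEN  → end OPEN, accepted
w5: OPEN → LOCK → TRAP → OPEN → LOCK → TRAP → TRAP → LOCK → TRAP  → end TRAP, rejected

w1, w2, w3, w4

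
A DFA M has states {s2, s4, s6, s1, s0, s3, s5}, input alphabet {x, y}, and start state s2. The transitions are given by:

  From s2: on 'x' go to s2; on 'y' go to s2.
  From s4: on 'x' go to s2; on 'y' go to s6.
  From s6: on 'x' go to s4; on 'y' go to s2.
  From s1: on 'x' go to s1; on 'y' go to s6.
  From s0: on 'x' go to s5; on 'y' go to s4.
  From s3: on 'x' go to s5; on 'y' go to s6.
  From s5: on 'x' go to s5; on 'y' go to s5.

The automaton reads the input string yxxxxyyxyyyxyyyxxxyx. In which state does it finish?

s2

start at s2
read 'y': s2 → s2
read 'x': s2 → s2
read 'x': s2 → s2
read 'x': s2 → s2
read 'x': s2 → s2
read 'y': s2 → s2
read 'y': s2 → s2
read 'x': s2 → s2
read 'y': s2 → s2
read 'y': s2 → s2
read 'y': s2 → s2
read 'x': s2 → s2
read 'y': s2 → s2
read 'y': s2 → s2
read 'y': s2 → s2
read 'x': s2 → s2
read 'x': s2 → s2
read 'x': s2 → s2
read 'y': s2 → s2
read 'x': s2 → s2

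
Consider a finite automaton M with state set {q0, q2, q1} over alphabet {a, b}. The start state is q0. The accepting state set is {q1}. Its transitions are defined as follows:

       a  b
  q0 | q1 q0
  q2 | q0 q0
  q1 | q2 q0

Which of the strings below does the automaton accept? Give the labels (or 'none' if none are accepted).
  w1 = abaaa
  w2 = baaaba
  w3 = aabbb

w1: Trace: q0 -a-> q1 -b-> q0 -a-> q1 -a-> q2 -a-> q0  → end q0, rejected
w2: Trace: q0 -b-> q0 -a-> q1 -a-> q2 -a-> q0 -b-> q0 -a-> q1  → end q1, accepted
w3: Trace: q0 -a-> q1 -a-> q2 -b-> q0 -b-> q0 -b-> q0  → end q0, rejected

w2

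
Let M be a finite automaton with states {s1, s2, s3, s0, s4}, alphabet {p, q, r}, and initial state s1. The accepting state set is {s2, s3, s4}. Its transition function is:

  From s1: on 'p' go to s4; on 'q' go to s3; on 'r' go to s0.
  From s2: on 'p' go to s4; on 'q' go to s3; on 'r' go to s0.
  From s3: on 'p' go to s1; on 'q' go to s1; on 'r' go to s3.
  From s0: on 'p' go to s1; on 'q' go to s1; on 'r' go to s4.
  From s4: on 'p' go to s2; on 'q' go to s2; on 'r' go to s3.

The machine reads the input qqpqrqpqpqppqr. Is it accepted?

Yes

start at s1
read 'q': s1 → s3
read 'q': s3 → s1
read 'p': s1 → s4
read 'q': s4 → s2
read 'r': s2 → s0
read 'q': s0 → s1
read 'p': s1 → s4
read 'q': s4 → s2
read 'p': s2 → s4
read 'q': s4 → s2
read 'p': s2 → s4
read 'p': s4 → s2
read 'q': s2 → s3
read 'r': s3 → s3
End state s3 is accepting.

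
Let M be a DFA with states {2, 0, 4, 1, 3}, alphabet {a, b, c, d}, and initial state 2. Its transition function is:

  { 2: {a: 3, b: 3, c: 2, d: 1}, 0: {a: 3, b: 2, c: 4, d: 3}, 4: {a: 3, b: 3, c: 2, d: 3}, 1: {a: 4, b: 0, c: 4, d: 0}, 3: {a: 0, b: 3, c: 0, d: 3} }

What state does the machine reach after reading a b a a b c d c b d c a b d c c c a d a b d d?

0

Trace: 2 -a-> 3 -b-> 3 -a-> 0 -a-> 3 -b-> 3 -c-> 0 -d-> 3 -c-> 0 -b-> 2 -d-> 1 -c-> 4 -a-> 3 -b-> 3 -d-> 3 -c-> 0 -c-> 4 -c-> 2 -a-> 3 -d-> 3 -a-> 0 -b-> 2 -d-> 1 -d-> 0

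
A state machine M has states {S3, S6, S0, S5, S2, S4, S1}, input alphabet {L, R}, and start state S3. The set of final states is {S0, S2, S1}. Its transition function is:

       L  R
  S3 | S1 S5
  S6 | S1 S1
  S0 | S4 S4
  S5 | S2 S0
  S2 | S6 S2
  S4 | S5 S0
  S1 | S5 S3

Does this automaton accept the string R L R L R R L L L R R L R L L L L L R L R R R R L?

No

Trace: S3 -R-> S5 -L-> S2 -R-> S2 -L-> S6 -R-> S1 -R-> S3 -L-> S1 -L-> S5 -L-> S2 -R-> S2 -R-> S2 -L-> S6 -R-> S1 -L-> S5 -L-> S2 -L-> S6 -L-> S1 -L-> S5 -R-> S0 -L-> S4 -R-> S0 -R-> S4 -R-> S0 -R-> S4 -L-> S5
End state S5 is not accepting.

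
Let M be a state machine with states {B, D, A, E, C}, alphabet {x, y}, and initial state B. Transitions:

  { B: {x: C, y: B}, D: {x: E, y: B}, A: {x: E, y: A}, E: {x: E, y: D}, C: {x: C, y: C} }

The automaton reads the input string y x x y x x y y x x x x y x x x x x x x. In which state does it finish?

B → B → C → C → C → C → C → C → C → C → C → C → C → C → C → C → C → C → C → C → C

C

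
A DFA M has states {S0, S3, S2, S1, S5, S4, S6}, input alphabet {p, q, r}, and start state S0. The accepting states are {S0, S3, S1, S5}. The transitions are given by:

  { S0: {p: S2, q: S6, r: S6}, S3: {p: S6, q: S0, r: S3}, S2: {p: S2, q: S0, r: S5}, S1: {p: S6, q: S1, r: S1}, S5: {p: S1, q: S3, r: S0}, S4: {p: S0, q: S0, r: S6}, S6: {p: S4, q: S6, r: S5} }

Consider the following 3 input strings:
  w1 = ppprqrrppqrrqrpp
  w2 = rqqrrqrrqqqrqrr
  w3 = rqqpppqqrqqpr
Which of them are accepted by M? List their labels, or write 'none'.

w2, w3

w1: Trace: S0 -p-> S2 -p-> S2 -p-> S2 -r-> S5 -q-> S3 -r-> S3 -r-> S3 -p-> S6 -p-> S4 -q-> S0 -r-> S6 -r-> S5 -q-> S3 -r-> S3 -p-> S6 -p-> S4  → end S4, rejected
w2: Trace: S0 -r-> S6 -q-> S6 -q-> S6 -r-> S5 -r-> S0 -q-> S6 -r-> S5 -r-> S0 -q-> S6 -q-> S6 -q-> S6 -r-> S5 -q-> S3 -r-> S3 -r-> S3  → end S3, accepted
w3: Trace: S0 -r-> S6 -q-> S6 -q-> S6 -p-> S4 -p-> S0 -p-> S2 -q-> S0 -q-> S6 -r-> S5 -q-> S3 -q-> S0 -p-> S2 -r-> S5  → end S5, accepted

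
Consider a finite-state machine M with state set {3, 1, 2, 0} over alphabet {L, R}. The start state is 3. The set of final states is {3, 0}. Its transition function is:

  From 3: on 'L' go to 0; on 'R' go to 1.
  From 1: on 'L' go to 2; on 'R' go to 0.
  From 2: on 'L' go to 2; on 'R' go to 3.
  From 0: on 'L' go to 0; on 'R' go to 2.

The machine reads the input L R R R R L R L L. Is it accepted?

Trace: 3 -L-> 0 -R-> 2 -R-> 3 -R-> 1 -R-> 0 -L-> 0 -R-> 2 -L-> 2 -L-> 2
End state 2 is not accepting.

No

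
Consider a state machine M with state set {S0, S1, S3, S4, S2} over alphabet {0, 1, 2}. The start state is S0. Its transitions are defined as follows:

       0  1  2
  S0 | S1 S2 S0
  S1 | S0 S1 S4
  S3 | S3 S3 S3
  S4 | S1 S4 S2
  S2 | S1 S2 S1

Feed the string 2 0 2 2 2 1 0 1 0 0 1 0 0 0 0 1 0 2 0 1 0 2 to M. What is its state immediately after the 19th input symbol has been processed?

S0 → S0 → S1 → S4 → S2 → S1 → S1 → S0 → S2 → S1 → S0 → S2 → S1 → S0 → S1 → S0 → S2 → S1 → S4 → S1
After 19 symbols: S1.

S1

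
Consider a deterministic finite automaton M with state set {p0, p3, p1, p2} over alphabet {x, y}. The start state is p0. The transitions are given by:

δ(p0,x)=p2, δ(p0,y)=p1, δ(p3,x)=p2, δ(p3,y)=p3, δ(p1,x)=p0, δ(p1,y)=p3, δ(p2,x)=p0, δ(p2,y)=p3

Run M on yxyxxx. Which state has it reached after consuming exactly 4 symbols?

p0

start at p0
read 'y': p0 → p1
read 'x': p1 → p0
read 'y': p0 → p1
read 'x': p1 → p0
After 4 symbols: p0.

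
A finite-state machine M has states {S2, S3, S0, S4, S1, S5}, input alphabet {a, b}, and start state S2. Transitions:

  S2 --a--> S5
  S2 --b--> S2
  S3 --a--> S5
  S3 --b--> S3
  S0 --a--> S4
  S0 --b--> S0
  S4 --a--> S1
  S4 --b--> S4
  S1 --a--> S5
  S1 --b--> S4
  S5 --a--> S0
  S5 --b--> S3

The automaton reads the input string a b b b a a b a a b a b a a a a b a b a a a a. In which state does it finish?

S4

start at S2
read 'a': S2 → S5
read 'b': S5 → S3
read 'b': S3 → S3
read 'b': S3 → S3
read 'a': S3 → S5
read 'a': S5 → S0
read 'b': S0 → S0
read 'a': S0 → S4
read 'a': S4 → S1
read 'b': S1 → S4
read 'a': S4 → S1
read 'b': S1 → S4
read 'a': S4 → S1
read 'a': S1 → S5
read 'a': S5 → S0
read 'a': S0 → S4
read 'b': S4 → S4
read 'a': S4 → S1
read 'b': S1 → S4
read 'a': S4 → S1
read 'a': S1 → S5
read 'a': S5 → S0
read 'a': S0 → S4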